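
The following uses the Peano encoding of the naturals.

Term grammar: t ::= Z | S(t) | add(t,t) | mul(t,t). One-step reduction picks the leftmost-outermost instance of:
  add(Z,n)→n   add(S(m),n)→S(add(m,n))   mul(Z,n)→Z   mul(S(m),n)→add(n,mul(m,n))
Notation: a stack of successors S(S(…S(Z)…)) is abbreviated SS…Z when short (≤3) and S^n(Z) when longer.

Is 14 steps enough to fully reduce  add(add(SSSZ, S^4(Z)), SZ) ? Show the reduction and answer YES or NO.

  start: add(add(SSSZ, S^4(Z)), SZ)
  step 1: add(S(add(SSZ, S^4(Z))), SZ)
  step 2: S(add(add(SSZ, S^4(Z)), SZ))
  step 3: S(add(S(add(SZ, S^4(Z))), SZ))
  step 4: S(S(add(add(SZ, S^4(Z)), SZ)))
  step 5: S(S(add(S(add(Z, S^4(Z))), SZ)))
  step 6: S(S(S(add(add(Z, S^4(Z)), SZ))))
  step 7: S(S(S(add(S^4(Z), SZ))))
  step 8: S(S(S(S(add(SSSZ, SZ)))))
  step 9: S(S(S(S(S(add(SSZ, SZ))))))
  step 10: S(S(S(S(S(S(add(SZ, SZ)))))))
  step 11: S(S(S(S(S(S(S(add(Z, SZ))))))))
  step 12: S^8(Z)

Answer: YES — reaches normal form S^8(Z) in 12 ≤ 14 steps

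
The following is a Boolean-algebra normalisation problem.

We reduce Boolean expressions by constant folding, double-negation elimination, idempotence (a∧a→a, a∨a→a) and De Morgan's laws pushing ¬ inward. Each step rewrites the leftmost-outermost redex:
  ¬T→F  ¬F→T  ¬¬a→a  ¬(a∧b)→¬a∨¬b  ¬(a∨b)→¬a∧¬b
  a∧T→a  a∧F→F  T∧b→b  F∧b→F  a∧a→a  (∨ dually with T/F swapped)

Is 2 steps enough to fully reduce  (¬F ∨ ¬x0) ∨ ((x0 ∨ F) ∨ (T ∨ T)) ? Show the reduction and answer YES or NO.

  start: (¬F ∨ ¬x0) ∨ ((x0 ∨ F) ∨ (T ∨ T))
  [1] (T ∨ ¬x0) ∨ ((x0 ∨ F) ∨ (T ∨ T))
  [2] T ∨ ((x0 ∨ F) ∨ (T ∨ T))

Answer: NO — after 2 steps the term is T ∨ ((x0 ∨ F) ∨ (T ∨ T)), not yet normal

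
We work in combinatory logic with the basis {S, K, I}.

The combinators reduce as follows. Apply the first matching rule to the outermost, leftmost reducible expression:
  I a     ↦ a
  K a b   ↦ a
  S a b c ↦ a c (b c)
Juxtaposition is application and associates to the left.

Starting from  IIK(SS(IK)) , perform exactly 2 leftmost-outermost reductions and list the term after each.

  start: IIK(SS(IK))
  [1] IK(SS(IK))
  [2] K(SS(IK))

Answer: after 2 steps: K(SS(IK))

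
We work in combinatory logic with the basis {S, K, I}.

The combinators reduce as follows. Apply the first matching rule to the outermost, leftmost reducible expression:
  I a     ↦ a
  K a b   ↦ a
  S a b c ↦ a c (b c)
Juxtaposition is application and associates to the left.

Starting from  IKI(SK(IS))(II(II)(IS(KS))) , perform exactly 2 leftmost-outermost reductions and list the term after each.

Answer: after 2 steps: I(II(II)(IS(KS)))

Reduction:
  start: IKI(SK(IS))(II(II)(IS(KS)))
  step 1: KI(SK(IS))(II(II)(IS(KS)))
  step 2: I(II(II)(IS(KS)))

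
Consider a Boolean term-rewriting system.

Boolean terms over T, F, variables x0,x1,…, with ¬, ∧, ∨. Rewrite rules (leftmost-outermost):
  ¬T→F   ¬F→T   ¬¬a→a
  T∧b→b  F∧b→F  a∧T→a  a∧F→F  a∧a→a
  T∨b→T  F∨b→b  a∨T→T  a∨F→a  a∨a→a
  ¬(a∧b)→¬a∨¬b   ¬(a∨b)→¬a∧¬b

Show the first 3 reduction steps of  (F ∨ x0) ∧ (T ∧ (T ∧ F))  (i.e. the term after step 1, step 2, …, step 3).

  start: (F ∨ x0) ∧ (T ∧ (T ∧ F))
  step 1: x0 ∧ (T ∧ (T ∧ F))
  step 2: x0 ∧ (T ∧ F)
  step 3: x0 ∧ F

Answer: after 3 steps: x0 ∧ F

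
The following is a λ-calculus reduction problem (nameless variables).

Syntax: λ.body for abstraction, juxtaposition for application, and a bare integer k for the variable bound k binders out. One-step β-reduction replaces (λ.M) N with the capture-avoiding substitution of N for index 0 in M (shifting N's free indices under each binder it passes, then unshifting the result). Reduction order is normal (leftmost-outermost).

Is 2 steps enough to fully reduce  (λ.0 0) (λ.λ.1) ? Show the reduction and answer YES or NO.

  start: (λ.0 0) (λ.λ.1)
  step 1: (λ.λ.1) (λ.λ.1)
  step 2: λ.λ.λ.1

Answer: YES — reaches normal form λ.λ.λ.1 in 2 ≤ 2 steps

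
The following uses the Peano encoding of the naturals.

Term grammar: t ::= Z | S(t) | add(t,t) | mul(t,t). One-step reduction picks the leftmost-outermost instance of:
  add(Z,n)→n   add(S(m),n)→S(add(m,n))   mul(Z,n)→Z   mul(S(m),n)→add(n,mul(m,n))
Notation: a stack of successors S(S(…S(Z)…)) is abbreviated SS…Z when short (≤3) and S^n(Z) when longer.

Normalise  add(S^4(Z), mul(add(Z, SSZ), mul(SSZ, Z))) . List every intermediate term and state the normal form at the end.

Answer: normal form = S^4(Z)  (in 21 steps)

Working:
  start: add(S^4(Z), mul(add(Z, SSZ), mul(SSZ, Z)))
  step 1: S(add(SSSZ, mul(add(Z, SSZ), mul(SSZ, Z))))
  step 2: S(S(add(SSZ, mul(add(Z, SSZ), mul(SSZ, Z)))))
  step 3: S(S(S(add(SZ, mul(add(Z, SSZ), mul(SSZ, Z))))))
  step 4: S(S(S(S(add(Z, mul(add(Z, SSZ), mul(SSZ, Z)))))))
  step 5: S(S(S(S(mul(add(Z, SSZ), mul(SSZ, Z))))))
  step 6: S(S(S(S(mul(SSZ, mul(SSZ, Z))))))
  step 7: S(S(S(S(add(mul(SSZ, Z), mul(SZ, mul(SSZ, Z)))))))
  step 8: S(S(S(S(add(add(Z, mul(SZ, Z)), mul(SZ, mul(SSZ, Z)))))))
  step 9: S(S(S(S(add(mul(SZ, Z), mul(SZ, mul(SSZ, Z)))))))
  step 10: S(S(S(S(add(add(Z, mul(Z, Z)), mul(SZ, mul(SSZ, Z)))))))
  step 11: S(S(S(S(add(mul(Z, Z), mul(SZ, mul(SSZ, Z)))))))
  step 12: S(S(S(S(add(Z, mul(SZ, mul(SSZ, Z)))))))
  step 13: S(S(S(S(mul(SZ, mul(SSZ, Z))))))
  step 14: S(S(S(S(add(mul(SSZ, Z), mul(Z, mul(SSZ, Z)))))))
  step 15: S(S(S(S(add(add(Z, mul(SZ, Z)), mul(Z, mul(SSZ, Z)))))))
  step 16: S(S(S(S(add(mul(SZ, Z), mul(Z, mul(SSZ, Z)))))))
  step 17: S(S(S(S(add(add(Z, mul(Z, Z)), mul(Z, mul(SSZ, Z)))))))
  step 18: S(S(S(S(add(mul(Z, Z), mul(Z, mul(SSZ, Z)))))))
  step 19: S(S(S(S(add(Z, mul(Z, mul(SSZ, Z)))))))
  step 20: S(S(S(S(mul(Z, mul(SSZ, Z))))))
  step 21: S^4(Z)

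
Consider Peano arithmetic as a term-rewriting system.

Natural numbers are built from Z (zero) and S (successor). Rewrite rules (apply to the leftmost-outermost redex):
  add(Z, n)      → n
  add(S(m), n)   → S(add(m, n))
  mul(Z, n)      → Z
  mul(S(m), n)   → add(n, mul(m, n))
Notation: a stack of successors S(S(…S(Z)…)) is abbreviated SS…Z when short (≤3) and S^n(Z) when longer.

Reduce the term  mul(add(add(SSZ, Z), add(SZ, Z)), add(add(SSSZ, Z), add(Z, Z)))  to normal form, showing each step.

Answer: normal form = S^9(Z)  (in 51 steps)

Reduction:
  start: mul(add(add(SSZ, Z), add(SZ, Z)), add(add(SSSZ, Z), add(Z, Z)))
  →1  mul(add(S(add(SZ, Z)), add(SZ, Z)), add(add(SSSZ, Z), add(Z, Z)))
  →2  mul(S(add(add(SZ, Z), add(SZ, Z))), add(add(SSSZ, Z), add(Z, Z)))
  →3  add(add(add(SSSZ, Z), add(Z, Z)), mul(add(add(SZ, Z), add(SZ, Z)), add(add(SSSZ, Z), add(Z, Z))))
  →4  add(add(S(add(SSZ, Z)), add(Z, Z)), mul(add(add(SZ, Z), add(SZ, Z)), add(add(SSSZ, Z), add(Z, Z))))
  →5  add(S(add(add(SSZ, Z), add(Z, Z))), mul(add(add(SZ, Z), add(SZ, Z)), add(add(SSSZ, Z), add(Z, Z))))
  →6  S(add(add(add(SSZ, Z), add(Z, Z)), mul(add(add(SZ, Z), add(SZ, Z)), add(add(SSSZ, Z), add(Z, Z)))))
  →7  S(add(add(S(add(SZ, Z)), add(Z, Z)), mul(add(add(SZ, Z), add(SZ, Z)), add(add(SSSZ, Z), add(Z, Z)))))
  →8  S(add(S(add(add(SZ, Z), add(Z, Z))), mul(add(add(SZ, Z), add(SZ, Z)), add(add(SSSZ, Z), add(Z, Z)))))
  →9  S(S(add(add(add(SZ, Z), add(Z, Z)), mul(add(add(SZ, Z), add(SZ, Z)), add(add(SSSZ, Z), add(Z, Z))))))
  →10  S(S(add(add(S(add(Z, Z)), add(Z, Z)), mul(add(add(SZ, Z), add(SZ, Z)), add(add(SSSZ, Z), add(Z, Z))))))
  →11  S(S(add(S(add(add(Z, Z), add(Z, Z))), mul(add(add(SZ, Z), add(SZ, Z)), add(add(SSSZ, Z), add(Z, Z))))))
  →12  S(S(S(add(add(add(Z, Z), add(Z, Z)), mul(add(add(SZ, Z), add(SZ, Z)), add(add(SSSZ, Z), add(Z, Z)))))))
  →13  S(S(S(add(add(Z, add(Z, Z)), mul(add(add(SZ, Z), add(SZ, Z)), add(add(SSSZ, Z), add(Z, Z)))))))
  →14  S(S(S(add(add(Z, Z), mul(add(add(SZ, Z), add(SZ, Z)), add(add(SSSZ, Z), add(Z, Z)))))))
  →15  S(S(S(add(Z, mul(add(add(SZ, Z), add(SZ, Z)), add(add(SSSZ, Z), add(Z, Z)))))))
  →16  S(S(S(mul(add(add(SZ, Z), add(SZ, Z)), add(add(SSSZ, Z), add(Z, Z))))))
  →17  S(S(S(mul(add(S(add(Z, Z)), add(SZ, Z)), add(add(SSSZ, Z), add(Z, Z))))))
  →18  S(S(S(mul(S(add(add(Z, Z), add(SZ, Z))), add(add(SSSZ, Z), add(Z, Z))))))
  →19  S(S(S(add(add(add(SSSZ, Z), add(Z, Z)), mul(add(add(Z, Z), add(SZ, Z)), add(add(SSSZ, Z), add(Z, Z)))))))
  →20  S(S(S(add(add(S(add(SSZ, Z)), add(Z, Z)), mul(add(add(Z, Z), add(SZ, Z)), add(add(SSSZ, Z), add(Z, Z)))))))
  →21  S(S(S(add(S(add(add(SSZ, Z), add(Z, Z))), mul(add(add(Z, Z), add(SZ, Z)), add(add(SSSZ, Z), add(Z, Z)))))))
  →22  S(S(S(S(add(add(add(SSZ, Z), add(Z, Z)), mul(add(add(Z, Z), add(SZ, Z)), add(add(SSSZ, Z), add(Z, Z))))))))
  →23  S(S(S(S(add(add(S(add(SZ, Z)), add(Z, Z)), mul(add(add(Z, Z), add(SZ, Z)), add(add(SSSZ, Z), add(Z, Z))))))))
  →24  S(S(S(S(add(S(add(add(SZ, Z), add(Z, Z))), mul(add(add(Z, Z), add(SZ, Z)), add(add(SSSZ, Z), add(Z, Z))))))))
  →25  S(S(S(S(S(add(add(add(SZ, Z), add(Z, Z)), mul(add(add(Z, Z), add(SZ, Z)), add(add(SSSZ, Z), add(Z, Z)))))))))
  →26  S(S(S(S(S(add(add(S(add(Z, Z)), add(Z, Z)), mul(add(add(Z, Z), add(SZ, Z)), add(add(SSSZ, Z), add(Z, Z)))))))))
  →27  S(S(S(S(S(add(S(add(add(Z, Z), add(Z, Z))), mul(add(add(Z, Z), add(SZ, Z)), add(add(SSSZ, Z), add(Z, Z)))))))))
  →28  S(S(S(S(S(S(add(add(add(Z, Z), add(Z, Z)), mul(add(add(Z, Z), add(SZ, Z)), add(add(SSSZ, Z), add(Z, Z))))))))))
  →29  S(S(S(S(S(S(add(add(Z, add(Z, Z)), mul(add(add(Z, Z), add(SZ, Z)), add(add(SSSZ, Z), add(Z, Z))))))))))
  →30  S(S(S(S(S(S(add(add(Z, Z), mul(add(add(Z, Z), add(SZ, Z)), add(add(SSSZ, Z), add(Z, Z))))))))))
  →31  S(S(S(S(S(S(add(Z, mul(add(add(Z, Z), add(SZ, Z)), add(add(SSSZ, Z), add(Z, Z))))))))))
  →32  S(S(S(S(S(S(mul(add(add(Z, Z), add(SZ, Z)), add(add(SSSZ, Z), add(Z, Z)))))))))
  →33  S(S(S(S(S(S(mul(add(Z, add(SZ, Z)), add(add(SSSZ, Z), add(Z, Z)))))))))
  →34  S(S(S(S(S(S(mul(add(SZ, Z), add(add(SSSZ, Z), add(Z, Z)))))))))
  →35  S(S(S(S(S(S(mul(S(add(Z, Z)), add(add(SSSZ, Z), add(Z, Z)))))))))
  →36  S(S(S(S(S(S(add(add(add(SSSZ, Z), add(Z, Z)), mul(add(Z, Z), add(add(SSSZ, Z), add(Z, Z))))))))))
  →37  S(S(S(S(S(S(add(add(S(add(SSZ, Z)), add(Z, Z)), mul(add(Z, Z), add(add(SSSZ, Z), add(Z, Z))))))))))
  →38  S(S(S(S(S(S(add(S(add(add(SSZ, Z), add(Z, Z))), mul(add(Z, Z), add(add(SSSZ, Z), add(Z, Z))))))))))
  →39  S(S(S(S(S(S(S(add(add(add(SSZ, Z), add(Z, Z)), mul(add(Z, Z), add(add(SSSZ, Z), add(Z, Z)))))))))))
  →40  S(S(S(S(S(S(S(add(add(S(add(SZ, Z)), add(Z, Z)), mul(add(Z, Z), add(add(SSSZ, Z), add(Z, Z)))))))))))
  →41  S(S(S(S(S(S(S(add(S(add(add(SZ, Z), add(Z, Z))), mul(add(Z, Z), add(add(SSSZ, Z), add(Z, Z)))))))))))
  →42  S(S(S(S(S(S(S(S(add(add(add(SZ, Z), add(Z, Z)), mul(add(Z, Z), add(add(SSSZ, Z), add(Z, Z))))))))))))
  →43  S(S(S(S(S(S(S(S(add(add(S(add(Z, Z)), add(Z, Z)), mul(add(Z, Z), add(add(SSSZ, Z), add(Z, Z))))))))))))
  →44  S(S(S(S(S(S(S(S(add(S(add(add(Z, Z), add(Z, Z))), mul(add(Z, Z), add(add(SSSZ, Z), add(Z, Z))))))))))))
  →45  S(S(S(S(S(S(S(S(S(add(add(add(Z, Z), add(Z, Z)), mul(add(Z, Z), add(add(SSSZ, Z), add(Z, Z)))))))))))))
  →46  S(S(S(S(S(S(S(S(S(add(add(Z, add(Z, Z)), mul(add(Z, Z), add(add(SSSZ, Z), add(Z, Z)))))))))))))
  →47  S(S(S(S(S(S(S(S(S(add(add(Z, Z), mul(add(Z, Z), add(add(SSSZ, Z), add(Z, Z)))))))))))))
  →48  S(S(S(S(S(S(S(S(S(add(Z, mul(add(Z, Z), add(add(SSSZ, Z), add(Z, Z)))))))))))))
  →49  S(S(S(S(S(S(S(S(S(mul(add(Z, Z), add(add(SSSZ, Z), add(Z, Z))))))))))))
  →50  S(S(S(S(S(S(S(S(S(mul(Z, add(add(SSSZ, Z), add(Z, Z))))))))))))
  →51  S^9(Z)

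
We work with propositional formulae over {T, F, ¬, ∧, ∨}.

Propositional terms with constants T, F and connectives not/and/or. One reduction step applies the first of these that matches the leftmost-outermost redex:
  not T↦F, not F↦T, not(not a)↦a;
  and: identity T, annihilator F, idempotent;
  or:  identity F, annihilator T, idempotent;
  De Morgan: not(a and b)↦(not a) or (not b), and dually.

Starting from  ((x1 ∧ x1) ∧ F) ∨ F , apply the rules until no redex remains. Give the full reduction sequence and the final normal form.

Answer: normal form = F  (in 2 steps)

Working:
  start: ((x1 ∧ x1) ∧ F) ∨ F
  [1] (x1 ∧ x1) ∧ F
  [2] F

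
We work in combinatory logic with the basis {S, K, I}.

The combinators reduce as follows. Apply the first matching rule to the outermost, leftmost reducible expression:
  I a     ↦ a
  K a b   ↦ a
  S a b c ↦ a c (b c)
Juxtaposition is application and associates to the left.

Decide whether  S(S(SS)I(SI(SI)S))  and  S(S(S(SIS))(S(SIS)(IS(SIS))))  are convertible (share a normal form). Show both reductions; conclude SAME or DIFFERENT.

Term A:
  start: S(S(SS)I(SI(SI)S))
  step 1: S(SS(SI(SI)S)(I(SI(SI)S)))
  step 2: S(S(I(SI(SI)S))(SI(SI)S(I(SI(SI)S))))
  step 3: S(S(SI(SI)S)(SI(SI)S(I(SI(SI)S))))
  step 4: S(S(IS(SIS))(SI(SI)S(I(SI(SI)S))))
  step 5: S(S(S(SIS))(SI(SI)S(I(SI(SI)S))))
  step 6: S(S(S(SIS))(IS(SIS)(I(SI(SI)S))))
  step 7: S(S(S(SIS))(S(SIS)(I(SI(SI)S))))
  step 8: S(S(S(SIS))(S(SIS)(SI(SI)S)))
  step 9: S(S(S(SIS))(S(SIS)(IS(SIS))))
  step 10: S(S(S(SIS))(S(SIS)(S(SIS))))

Term B:
  start: S(S(S(SIS))(S(SIS)(IS(SIS))))
  step 1: S(S(S(SIS))(S(SIS)(S(SIS))))

Answer: SAME — A ⇓ S(S(S(SIS))(S(SIS)(S(SIS)))), B ⇓ S(S(S(SIS))(S(SIS)(S(SIS))))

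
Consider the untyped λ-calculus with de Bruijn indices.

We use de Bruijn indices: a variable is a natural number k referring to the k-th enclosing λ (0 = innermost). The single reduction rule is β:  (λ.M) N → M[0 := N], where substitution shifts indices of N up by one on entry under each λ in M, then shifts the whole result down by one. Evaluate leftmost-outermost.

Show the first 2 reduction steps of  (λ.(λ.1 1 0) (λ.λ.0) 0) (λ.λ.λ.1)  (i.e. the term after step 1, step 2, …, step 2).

Answer: after 2 steps: (λ.λ.λ.1) (λ.λ.λ.1) (λ.λ.0) (λ.λ.λ.1)

Reduction:
  start: (λ.(λ.1 1 0) (λ.λ.0) 0) (λ.λ.λ.1)
  →1  (λ.(λ.λ.λ.1) (λ.λ.λ.1) 0) (λ.λ.0) (λ.λ.λ.1)
  →2  (λ.λ.λ.1) (λ.λ.λ.1) (λ.λ.0) (λ.λ.λ.1)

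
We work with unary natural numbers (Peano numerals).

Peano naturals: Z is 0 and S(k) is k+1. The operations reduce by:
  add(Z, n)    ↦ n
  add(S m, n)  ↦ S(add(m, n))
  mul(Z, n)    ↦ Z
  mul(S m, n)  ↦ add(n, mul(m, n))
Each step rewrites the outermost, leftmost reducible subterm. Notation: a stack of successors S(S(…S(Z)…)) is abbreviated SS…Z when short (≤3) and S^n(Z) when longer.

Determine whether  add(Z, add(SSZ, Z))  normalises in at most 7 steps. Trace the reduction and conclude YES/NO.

  start: add(Z, add(SSZ, Z))
  step 1: add(SSZ, Z)
  step 2: S(add(SZ, Z))
  step 3: S(S(add(Z, Z)))
  step 4: SSZ

Answer: YES — reaches normal form SSZ in 4 ≤ 7 steps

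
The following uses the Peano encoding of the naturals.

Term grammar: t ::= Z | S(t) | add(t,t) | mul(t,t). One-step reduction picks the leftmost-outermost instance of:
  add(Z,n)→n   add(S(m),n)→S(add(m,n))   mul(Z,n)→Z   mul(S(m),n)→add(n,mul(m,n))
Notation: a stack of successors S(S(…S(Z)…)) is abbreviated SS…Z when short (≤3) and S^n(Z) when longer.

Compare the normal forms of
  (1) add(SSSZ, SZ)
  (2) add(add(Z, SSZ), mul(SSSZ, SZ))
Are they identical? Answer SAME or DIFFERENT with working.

Term A:
  start: add(SSSZ, SZ)
  step 1: S(add(SSZ, SZ))
  step 2: S(S(add(SZ, SZ)))
  step 3: S(S(S(add(Z, SZ))))
  step 4: S^4(Z)

Term B:
  start: add(add(Z, SSZ), mul(SSSZ, SZ))
  step 1: add(SSZ, mul(SSSZ, SZ))
  step 2: S(add(SZ, mul(SSSZ, SZ)))
  step 3: S(S(add(Z, mul(SSSZ, SZ))))
  step 4: S(S(mul(SSSZ, SZ)))
  step 5: S(S(add(SZ, mul(SSZ, SZ))))
  step 6: S(S(S(add(Z, mul(SSZ, SZ)))))
  step 7: S(S(S(mul(SSZ, SZ))))
  step 8: S(S(S(add(SZ, mul(SZ, SZ)))))
  step 9: S(S(S(S(add(Z, mul(SZ, SZ))))))
  step 10: S(S(S(S(mul(SZ, SZ)))))
  step 11: S(S(S(S(add(SZ, mul(Z, SZ))))))
  step 12: S(S(S(S(S(add(Z, mul(Z, SZ)))))))
  step 13: S(S(S(S(S(mul(Z, SZ))))))
  step 14: S^5(Z)

Answer: DIFFERENT — A ⇓ S^4(Z), B ⇓ S^5(Z)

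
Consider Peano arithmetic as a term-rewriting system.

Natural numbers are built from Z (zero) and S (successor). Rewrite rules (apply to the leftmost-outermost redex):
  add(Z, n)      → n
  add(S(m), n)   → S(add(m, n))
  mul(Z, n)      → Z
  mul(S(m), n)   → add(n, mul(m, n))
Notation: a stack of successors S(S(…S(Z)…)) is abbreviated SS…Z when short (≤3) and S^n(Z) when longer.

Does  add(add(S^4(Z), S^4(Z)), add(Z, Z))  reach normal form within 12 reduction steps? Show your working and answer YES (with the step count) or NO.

Answer: NO — after 12 steps the term is S(S(S(S(S(S(S(add(SZ, add(Z, Z))))))))), not yet normal

Working:
  start: add(add(S^4(Z), S^4(Z)), add(Z, Z))
  step 1: add(S(add(SSSZ, S^4(Z))), add(Z, Z))
  step 2: S(add(add(SSSZ, S^4(Z)), add(Z, Z)))
  step 3: S(add(S(add(SSZ, S^4(Z))), add(Z, Z)))
  step 4: S(S(add(add(SSZ, S^4(Z)), add(Z, Z))))
  step 5: S(S(add(S(add(SZ, S^4(Z))), add(Z, Z))))
  step 6: S(S(S(add(add(SZ, S^4(Z)), add(Z, Z)))))
  step 7: S(S(S(add(S(add(Z, S^4(Z))), add(Z, Z)))))
  step 8: S(S(S(S(add(add(Z, S^4(Z)), add(Z, Z))))))
  step 9: S(S(S(S(add(S^4(Z), add(Z, Z))))))
  step 10: S(S(S(S(S(add(SSSZ, add(Z, Z)))))))
  step 11: S(S(S(S(S(S(add(SSZ, add(Z, Z))))))))
  step 12: S(S(S(S(S(S(S(add(SZ, add(Z, Z)))))))))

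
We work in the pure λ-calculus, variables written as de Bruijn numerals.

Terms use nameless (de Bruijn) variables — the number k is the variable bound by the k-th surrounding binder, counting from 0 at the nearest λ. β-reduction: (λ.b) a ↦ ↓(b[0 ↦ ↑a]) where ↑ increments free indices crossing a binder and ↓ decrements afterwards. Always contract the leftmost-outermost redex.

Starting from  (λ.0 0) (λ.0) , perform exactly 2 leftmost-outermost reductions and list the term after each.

  start: (λ.0 0) (λ.0)
  [1] (λ.0) (λ.0)
  [2] λ.0

Answer: after 2 steps: λ.0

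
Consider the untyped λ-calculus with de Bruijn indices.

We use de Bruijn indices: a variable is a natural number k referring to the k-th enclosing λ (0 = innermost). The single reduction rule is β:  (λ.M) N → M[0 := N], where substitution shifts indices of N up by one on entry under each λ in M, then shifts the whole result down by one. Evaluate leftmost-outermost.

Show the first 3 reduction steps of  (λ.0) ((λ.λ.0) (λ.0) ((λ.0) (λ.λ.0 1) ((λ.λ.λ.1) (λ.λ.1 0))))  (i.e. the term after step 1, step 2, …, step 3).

Answer: after 3 steps: (λ.0) (λ.λ.0 1) ((λ.λ.λ.1) (λ.λ.1 0))

Working:
  start: (λ.0) ((λ.λ.0) (λ.0) ((λ.0) (λ.λ.0 1) ((λ.λ.λ.1) (λ.λ.1 0))))
  →1  (λ.λ.0) (λ.0) ((λ.0) (λ.λ.0 1) ((λ.λ.λ.1) (λ.λ.1 0)))
  →2  (λ.0) ((λ.0) (λ.λ.0 1) ((λ.λ.λ.1) (λ.λ.1 0)))
  →3  (λ.0) (λ.λ.0 1) ((λ.λ.λ.1) (λ.λ.1 0))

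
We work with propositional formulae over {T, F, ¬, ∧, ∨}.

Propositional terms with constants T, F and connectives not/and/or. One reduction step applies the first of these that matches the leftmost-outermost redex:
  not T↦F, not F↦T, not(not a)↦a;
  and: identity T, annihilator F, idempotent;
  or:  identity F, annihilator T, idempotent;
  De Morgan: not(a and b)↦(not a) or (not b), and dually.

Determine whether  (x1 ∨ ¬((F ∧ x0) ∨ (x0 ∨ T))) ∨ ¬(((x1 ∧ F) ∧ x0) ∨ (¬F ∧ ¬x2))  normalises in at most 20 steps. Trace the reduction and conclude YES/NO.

  start: (x1 ∨ ¬((F ∧ x0) ∨ (x0 ∨ T))) ∨ ¬(((x1 ∧ F) ∧ x0) ∨ (¬F ∧ ¬x2))
  step 1: (x1 ∨ (¬(F ∧ x0) ∧ ¬(x0 ∨ T))) ∨ ¬(((x1 ∧ F) ∧ x0) ∨ (¬F ∧ ¬x2))
  step 2: (x1 ∨ ((¬F ∨ ¬x0) ∧ ¬(x0 ∨ T))) ∨ ¬(((x1 ∧ F) ∧ x0) ∨ (¬F ∧ ¬x2))
  step 3: (x1 ∨ ((T ∨ ¬x0) ∧ ¬(x0 ∨ T))) ∨ ¬(((x1 ∧ F) ∧ x0) ∨ (¬F ∧ ¬x2))
  step 4: (x1 ∨ (T ∧ ¬(x0 ∨ T))) ∨ ¬(((x1 ∧ F) ∧ x0) ∨ (¬F ∧ ¬x2))
  step 5: (x1 ∨ ¬(x0 ∨ T)) ∨ ¬(((x1 ∧ F) ∧ x0) ∨ (¬F ∧ ¬x2))
  step 6: (x1 ∨ (¬x0 ∧ ¬T)) ∨ ¬(((x1 ∧ F) ∧ x0) ∨ (¬F ∧ ¬x2))
  step 7: (x1 ∨ (¬x0 ∧ F)) ∨ ¬(((x1 ∧ F) ∧ x0) ∨ (¬F ∧ ¬x2))
  step 8: (x1 ∨ F) ∨ ¬(((x1 ∧ F) ∧ x0) ∨ (¬F ∧ ¬x2))
  step 9: x1 ∨ ¬(((x1 ∧ F) ∧ x0) ∨ (¬F ∧ ¬x2))
  step 10: x1 ∨ (¬((x1 ∧ F) ∧ x0) ∧ ¬(¬F ∧ ¬x2))
  step 11: x1 ∨ ((¬(x1 ∧ F) ∨ ¬x0) ∧ ¬(¬F ∧ ¬x2))
  step 12: x1 ∨ (((¬x1 ∨ ¬F) ∨ ¬x0) ∧ ¬(¬F ∧ ¬x2))
  step 13: x1 ∨ (((¬x1 ∨ T) ∨ ¬x0) ∧ ¬(¬F ∧ ¬x2))
  step 14: x1 ∨ ((T ∨ ¬x0) ∧ ¬(¬F ∧ ¬x2))
  step 15: x1 ∨ (T ∧ ¬(¬F ∧ ¬x2))
  step 16: x1 ∨ ¬(¬F ∧ ¬x2)
  step 17: x1 ∨ (¬¬F ∨ ¬¬x2)
  step 18: x1 ∨ (F ∨ ¬¬x2)
  step 19: x1 ∨ ¬¬x2
  step 20: x1 ∨ x2

Answer: YES — reaches normal form x1 ∨ x2 in 20 ≤ 20 steps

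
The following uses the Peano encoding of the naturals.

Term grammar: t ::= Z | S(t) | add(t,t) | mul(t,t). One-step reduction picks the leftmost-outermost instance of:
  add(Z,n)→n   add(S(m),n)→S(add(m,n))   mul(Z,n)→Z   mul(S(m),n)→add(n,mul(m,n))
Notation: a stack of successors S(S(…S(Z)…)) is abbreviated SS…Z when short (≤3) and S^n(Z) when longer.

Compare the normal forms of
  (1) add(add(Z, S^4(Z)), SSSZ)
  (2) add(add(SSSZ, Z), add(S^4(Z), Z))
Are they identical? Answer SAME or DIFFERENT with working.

Answer: SAME — A ⇓ S^7(Z), B ⇓ S^7(Z)

Derivation:
Term A:
  start: add(add(Z, S^4(Z)), SSSZ)
  →1  add(S^4(Z), SSSZ)
  →2  S(add(SSSZ, SSSZ))
  →3  S(S(add(SSZ, SSSZ)))
  →4  S(S(S(add(SZ, SSSZ))))
  →5  S(S(S(S(add(Z, SSSZ)))))
  →6  S^7(Z)

Term B:
  start: add(add(SSSZ, Z), add(S^4(Z), Z))
  →1  add(S(add(SSZ, Z)), add(S^4(Z), Z))
  →2  S(add(add(SSZ, Z), add(S^4(Z), Z)))
  →3  S(add(S(add(SZ, Z)), add(S^4(Z), Z)))
  →4  S(S(add(add(SZ, Z), add(S^4(Z), Z))))
  →5  S(S(add(S(add(Z, Z)), add(S^4(Z), Z))))
  →6  S(S(S(add(add(Z, Z), add(S^4(Z), Z)))))
  →7  S(S(S(add(Z, add(S^4(Z), Z)))))
  →8  S(S(S(add(S^4(Z), Z))))
  →9  S(S(S(S(add(SSSZ, Z)))))
  →10  S(S(S(S(S(add(SSZ, Z))))))
  →11  S(S(S(S(S(S(add(SZ, Z)))))))
  →12  S(S(S(S(S(S(S(add(Z, Z))))))))
  →13  S^7(Z)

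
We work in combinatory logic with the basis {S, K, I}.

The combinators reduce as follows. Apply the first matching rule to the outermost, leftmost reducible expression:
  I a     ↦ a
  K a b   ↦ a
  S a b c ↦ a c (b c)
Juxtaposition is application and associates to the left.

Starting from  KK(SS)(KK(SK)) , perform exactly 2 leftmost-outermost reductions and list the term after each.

  start: KK(SS)(KK(SK))
  step 1: K(KK(SK))
  step 2: KK

Answer: after 2 steps: KK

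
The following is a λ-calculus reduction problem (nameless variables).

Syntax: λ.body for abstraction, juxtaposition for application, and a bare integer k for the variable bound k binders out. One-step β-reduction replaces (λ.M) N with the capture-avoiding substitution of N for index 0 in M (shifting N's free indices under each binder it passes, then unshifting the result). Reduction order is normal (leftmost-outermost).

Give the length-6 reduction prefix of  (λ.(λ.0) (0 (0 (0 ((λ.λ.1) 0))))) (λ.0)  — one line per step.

Answer: after 6 steps: λ.λ.0

Reduction:
  start: (λ.(λ.0) (0 (0 (0 ((λ.λ.1) 0))))) (λ.0)
  →1  (λ.0) ((λ.0) ((λ.0) ((λ.0) ((λ.λ.1) (λ.0)))))
  →2  (λ.0) ((λ.0) ((λ.0) ((λ.λ.1) (λ.0))))
  →3  (λ.0) ((λ.0) ((λ.λ.1) (λ.0)))
  →4  (λ.0) ((λ.λ.1) (λ.0))
  →5  (λ.λ.1) (λ.0)
  →6  λ.λ.0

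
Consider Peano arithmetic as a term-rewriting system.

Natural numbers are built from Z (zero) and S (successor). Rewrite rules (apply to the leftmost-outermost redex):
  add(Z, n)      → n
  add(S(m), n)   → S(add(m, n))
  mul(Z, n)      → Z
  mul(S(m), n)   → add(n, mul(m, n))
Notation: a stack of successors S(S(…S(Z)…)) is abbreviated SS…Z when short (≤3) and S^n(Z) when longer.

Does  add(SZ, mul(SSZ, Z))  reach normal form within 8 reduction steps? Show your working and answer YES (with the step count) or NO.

  start: add(SZ, mul(SSZ, Z))
  [1] S(add(Z, mul(SSZ, Z)))
  [2] S(mul(SSZ, Z))
  [3] S(add(Z, mul(SZ, Z)))
  [4] S(mul(SZ, Z))
  [5] S(add(Z, mul(Z, Z)))
  [6] S(mul(Z, Z))
  [7] SZ

Answer: YES — reaches normal form SZ in 7 ≤ 8 steps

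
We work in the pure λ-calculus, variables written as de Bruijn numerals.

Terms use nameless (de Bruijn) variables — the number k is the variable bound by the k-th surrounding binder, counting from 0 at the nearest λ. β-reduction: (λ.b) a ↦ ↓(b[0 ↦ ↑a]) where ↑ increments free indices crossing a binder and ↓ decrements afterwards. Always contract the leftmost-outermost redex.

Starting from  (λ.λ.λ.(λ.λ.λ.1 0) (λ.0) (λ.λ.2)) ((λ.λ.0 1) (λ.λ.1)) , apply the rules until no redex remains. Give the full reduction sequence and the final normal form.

  start: (λ.λ.λ.(λ.λ.λ.1 0) (λ.0) (λ.λ.2)) ((λ.λ.0 1) (λ.λ.1))
  [1] λ.λ.(λ.λ.λ.1 0) (λ.0) (λ.λ.2)
  [2] λ.λ.(λ.λ.1 0) (λ.λ.2)
  [3] λ.λ.λ.(λ.λ.3) 0
  [4] λ.λ.λ.λ.2

Answer: normal form = λ.λ.λ.λ.2  (in 4 steps)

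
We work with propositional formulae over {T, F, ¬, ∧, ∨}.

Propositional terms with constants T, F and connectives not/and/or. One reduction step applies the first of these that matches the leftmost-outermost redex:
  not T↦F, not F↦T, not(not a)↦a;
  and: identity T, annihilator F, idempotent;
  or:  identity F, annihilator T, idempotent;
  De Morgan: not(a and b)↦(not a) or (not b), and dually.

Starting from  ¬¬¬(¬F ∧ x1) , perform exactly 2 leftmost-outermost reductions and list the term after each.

  start: ¬¬¬(¬F ∧ x1)
  [1] ¬(¬F ∧ x1)
  [2] ¬¬F ∨ ¬x1

Answer: after 2 steps: ¬¬F ∨ ¬x1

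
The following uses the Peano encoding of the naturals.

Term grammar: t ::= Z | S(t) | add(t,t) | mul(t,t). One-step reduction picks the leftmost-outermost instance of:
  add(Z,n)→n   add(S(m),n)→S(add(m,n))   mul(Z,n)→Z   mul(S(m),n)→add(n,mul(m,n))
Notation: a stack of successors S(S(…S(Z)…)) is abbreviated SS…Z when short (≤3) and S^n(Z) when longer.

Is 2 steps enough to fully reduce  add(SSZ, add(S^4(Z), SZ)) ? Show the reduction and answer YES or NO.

Answer: NO — after 2 steps the term is S(S(add(Z, add(S^4(Z), SZ)))), not yet normal

Derivation:
  start: add(SSZ, add(S^4(Z), SZ))
  [1] S(add(SZ, add(S^4(Z), SZ)))
  [2] S(S(add(Z, add(S^4(Z), SZ))))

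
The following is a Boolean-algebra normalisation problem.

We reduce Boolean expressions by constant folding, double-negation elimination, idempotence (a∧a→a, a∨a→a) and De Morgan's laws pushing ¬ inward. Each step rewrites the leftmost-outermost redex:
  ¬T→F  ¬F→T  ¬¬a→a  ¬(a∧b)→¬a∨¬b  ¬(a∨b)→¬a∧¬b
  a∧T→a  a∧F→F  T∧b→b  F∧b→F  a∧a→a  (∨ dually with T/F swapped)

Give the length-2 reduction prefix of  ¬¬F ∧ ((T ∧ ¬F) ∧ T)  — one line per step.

Answer: after 2 steps: F

Working:
  start: ¬¬F ∧ ((T ∧ ¬F) ∧ T)
  [1] F ∧ ((T ∧ ¬F) ∧ T)
  [2] F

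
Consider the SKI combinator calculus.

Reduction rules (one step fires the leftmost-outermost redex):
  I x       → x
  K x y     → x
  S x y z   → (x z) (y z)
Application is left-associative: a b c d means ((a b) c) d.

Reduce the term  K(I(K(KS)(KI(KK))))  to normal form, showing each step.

  start: K(I(K(KS)(KI(KK))))
  step 1: K(K(KS)(KI(KK)))
  step 2: K(KS)

Answer: normal form = K(KS)  (in 2 steps)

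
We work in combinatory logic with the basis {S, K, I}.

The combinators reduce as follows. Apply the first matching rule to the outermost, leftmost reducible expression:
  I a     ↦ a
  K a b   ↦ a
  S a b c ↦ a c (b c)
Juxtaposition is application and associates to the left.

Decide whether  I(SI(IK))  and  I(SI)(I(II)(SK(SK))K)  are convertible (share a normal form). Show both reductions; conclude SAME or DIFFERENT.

Term A:
  start: I(SI(IK))
  →1  SI(IK)
  →2  SIK

Term B:
  start: I(SI)(I(II)(SK(SK))K)
  →1  SI(I(II)(SK(SK))K)
  →2  SI(II(SK(SK))K)
  →3  SI(I(SK(SK))K)
  →4  SI(SK(SK)K)
  →5  SI(KK(SKK))
  →6  SIK

Answer: SAME — A ⇓ SIK, B ⇓ SIK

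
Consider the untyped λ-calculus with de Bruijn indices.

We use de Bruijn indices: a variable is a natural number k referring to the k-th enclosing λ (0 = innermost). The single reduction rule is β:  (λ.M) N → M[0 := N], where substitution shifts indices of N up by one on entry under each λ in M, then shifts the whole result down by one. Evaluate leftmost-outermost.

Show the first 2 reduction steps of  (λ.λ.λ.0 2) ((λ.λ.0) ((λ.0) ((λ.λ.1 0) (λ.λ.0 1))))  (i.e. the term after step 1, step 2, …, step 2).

Answer: after 2 steps: λ.λ.0 (λ.0)

Reduction:
  start: (λ.λ.λ.0 2) ((λ.λ.0) ((λ.0) ((λ.λ.1 0) (λ.λ.0 1))))
  step 1: λ.λ.0 ((λ.λ.0) ((λ.0) ((λ.λ.1 0) (λ.λ.0 1))))
  step 2: λ.λ.0 (λ.0)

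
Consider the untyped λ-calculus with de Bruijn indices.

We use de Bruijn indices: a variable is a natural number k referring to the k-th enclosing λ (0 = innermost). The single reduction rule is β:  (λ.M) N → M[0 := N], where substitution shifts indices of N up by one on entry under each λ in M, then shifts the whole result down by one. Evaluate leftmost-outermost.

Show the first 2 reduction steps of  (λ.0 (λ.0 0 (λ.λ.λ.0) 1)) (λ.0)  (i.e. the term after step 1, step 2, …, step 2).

  start: (λ.0 (λ.0 0 (λ.λ.λ.0) 1)) (λ.0)
  →1  (λ.0) (λ.0 0 (λ.λ.λ.0) (λ.0))
  →2  λ.0 0 (λ.λ.λ.0) (λ.0)

Answer: after 2 steps: λ.0 0 (λ.λ.λ.0) (λ.0)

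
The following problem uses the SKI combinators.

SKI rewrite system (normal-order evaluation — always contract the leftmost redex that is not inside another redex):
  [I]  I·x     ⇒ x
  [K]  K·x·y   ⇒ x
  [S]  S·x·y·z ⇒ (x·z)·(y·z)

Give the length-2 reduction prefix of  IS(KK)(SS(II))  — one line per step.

  start: IS(KK)(SS(II))
  step 1: S(KK)(SS(II))
  step 2: S(KK)(SSI)

Answer: after 2 steps: S(KK)(SSI)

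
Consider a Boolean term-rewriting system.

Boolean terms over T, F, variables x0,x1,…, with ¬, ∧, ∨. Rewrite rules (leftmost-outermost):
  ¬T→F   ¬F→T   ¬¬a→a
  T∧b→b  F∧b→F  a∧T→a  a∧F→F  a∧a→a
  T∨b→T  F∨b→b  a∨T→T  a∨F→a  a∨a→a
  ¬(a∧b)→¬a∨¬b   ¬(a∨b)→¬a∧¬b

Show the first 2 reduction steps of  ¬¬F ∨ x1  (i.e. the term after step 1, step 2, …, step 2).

Answer: after 2 steps: x1

Working:
  start: ¬¬F ∨ x1
  →1  F ∨ x1
  →2  x1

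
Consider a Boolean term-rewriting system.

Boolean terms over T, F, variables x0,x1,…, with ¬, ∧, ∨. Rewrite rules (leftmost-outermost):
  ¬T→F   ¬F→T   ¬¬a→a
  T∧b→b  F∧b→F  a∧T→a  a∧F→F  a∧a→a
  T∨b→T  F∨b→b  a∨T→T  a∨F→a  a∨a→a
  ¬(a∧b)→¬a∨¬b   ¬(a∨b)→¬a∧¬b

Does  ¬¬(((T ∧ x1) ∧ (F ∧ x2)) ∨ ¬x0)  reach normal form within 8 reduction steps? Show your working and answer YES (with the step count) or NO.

Answer: YES — reaches normal form ¬x0 in 5 ≤ 8 steps

Working:
  start: ¬¬(((T ∧ x1) ∧ (F ∧ x2)) ∨ ¬x0)
  step 1: ((T ∧ x1) ∧ (F ∧ x2)) ∨ ¬x0
  step 2: (x1 ∧ (F ∧ x2)) ∨ ¬x0
  step 3: (x1 ∧ F) ∨ ¬x0
  step 4: F ∨ ¬x0
  step 5: ¬x0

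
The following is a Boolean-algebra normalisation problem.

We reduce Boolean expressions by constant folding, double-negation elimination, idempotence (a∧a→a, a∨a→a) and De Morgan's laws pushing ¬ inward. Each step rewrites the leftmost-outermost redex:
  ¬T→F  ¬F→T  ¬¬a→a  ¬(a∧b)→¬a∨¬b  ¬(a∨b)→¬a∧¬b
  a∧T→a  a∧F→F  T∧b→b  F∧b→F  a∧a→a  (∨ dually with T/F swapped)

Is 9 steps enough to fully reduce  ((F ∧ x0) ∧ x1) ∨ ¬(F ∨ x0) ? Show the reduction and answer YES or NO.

  start: ((F ∧ x0) ∧ x1) ∨ ¬(F ∨ x0)
  step 1: (F ∧ x1) ∨ ¬(F ∨ x0)
  step 2: F ∨ ¬(F ∨ x0)
  step 3: ¬(F ∨ x0)
  step 4: ¬F ∧ ¬x0
  step 5: T ∧ ¬x0
  step 6: ¬x0

Answer: YES — reaches normal form ¬x0 in 6 ≤ 9 steps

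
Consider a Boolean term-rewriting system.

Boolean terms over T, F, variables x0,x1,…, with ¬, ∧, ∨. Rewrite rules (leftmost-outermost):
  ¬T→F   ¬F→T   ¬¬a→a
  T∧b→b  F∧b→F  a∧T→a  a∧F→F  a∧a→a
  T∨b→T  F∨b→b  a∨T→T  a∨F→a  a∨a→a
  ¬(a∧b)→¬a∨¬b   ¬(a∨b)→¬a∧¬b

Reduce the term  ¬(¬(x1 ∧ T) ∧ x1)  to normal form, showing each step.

  start: ¬(¬(x1 ∧ T) ∧ x1)
  →1  ¬¬(x1 ∧ T) ∨ ¬x1
  →2  (x1 ∧ T) ∨ ¬x1
  →3  x1 ∨ ¬x1

Answer: normal form = x1 ∨ ¬x1  (in 3 steps)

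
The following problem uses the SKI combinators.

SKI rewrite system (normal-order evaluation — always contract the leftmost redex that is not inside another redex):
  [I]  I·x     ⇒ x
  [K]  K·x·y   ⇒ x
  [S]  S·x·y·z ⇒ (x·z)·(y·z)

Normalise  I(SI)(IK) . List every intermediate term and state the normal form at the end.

  start: I(SI)(IK)
  →1  SI(IK)
  →2  SIK

Answer: normal form = SIK  (in 2 steps)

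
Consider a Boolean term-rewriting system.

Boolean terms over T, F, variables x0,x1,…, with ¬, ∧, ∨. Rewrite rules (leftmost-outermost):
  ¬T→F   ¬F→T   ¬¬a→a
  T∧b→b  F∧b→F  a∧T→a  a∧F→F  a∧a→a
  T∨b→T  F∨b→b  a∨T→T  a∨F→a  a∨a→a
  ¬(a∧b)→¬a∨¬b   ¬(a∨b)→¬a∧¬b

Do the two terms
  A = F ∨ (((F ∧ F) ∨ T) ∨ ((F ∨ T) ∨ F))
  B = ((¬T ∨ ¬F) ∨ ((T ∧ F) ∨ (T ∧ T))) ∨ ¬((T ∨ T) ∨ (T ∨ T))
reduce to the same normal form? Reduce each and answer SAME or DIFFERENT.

Term A:
  start: F ∨ (((F ∧ F) ∨ T) ∨ ((F ∨ T) ∨ F))
  [1] ((F ∧ F) ∨ T) ∨ ((F ∨ T) ∨ F)
  [2] T ∨ ((F ∨ T) ∨ F)
  [3] T

Term B:
  start: ((¬T ∨ ¬F) ∨ ((T ∧ F) ∨ (T ∧ T))) ∨ ¬((T ∨ T) ∨ (T ∨ T))
  [1] ((F ∨ ¬F) ∨ ((T ∧ F) ∨ (T ∧ T))) ∨ ¬((T ∨ T) ∨ (T ∨ T))
  [2] (¬F ∨ ((T ∧ F) ∨ (T ∧ T))) ∨ ¬((T ∨ T) ∨ (T ∨ T))
  [3] (T ∨ ((T ∧ F) ∨ (T ∧ T))) ∨ ¬((T ∨ T) ∨ (T ∨ T))
  [4] T ∨ ¬((T ∨ T) ∨ (T ∨ T))
  [5] T

Answer: SAME — A ⇓ T, B ⇓ T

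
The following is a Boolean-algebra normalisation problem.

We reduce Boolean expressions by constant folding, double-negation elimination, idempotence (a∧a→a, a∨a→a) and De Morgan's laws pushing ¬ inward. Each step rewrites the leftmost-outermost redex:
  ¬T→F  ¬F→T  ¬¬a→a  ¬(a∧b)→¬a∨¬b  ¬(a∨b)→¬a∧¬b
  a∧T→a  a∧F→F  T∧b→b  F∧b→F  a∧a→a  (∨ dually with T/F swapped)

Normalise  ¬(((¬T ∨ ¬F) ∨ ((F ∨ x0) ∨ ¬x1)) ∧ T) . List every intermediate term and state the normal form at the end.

  start: ¬(((¬T ∨ ¬F) ∨ ((F ∨ x0) ∨ ¬x1)) ∧ T)
  [1] ¬((¬T ∨ ¬F) ∨ ((F ∨ x0) ∨ ¬x1)) ∨ ¬T
  [2] (¬(¬T ∨ ¬F) ∧ ¬((F ∨ x0) ∨ ¬x1)) ∨ ¬T
  [3] ((¬¬T ∧ ¬¬F) ∧ ¬((F ∨ x0) ∨ ¬x1)) ∨ ¬T
  [4] ((T ∧ ¬¬F) ∧ ¬((F ∨ x0) ∨ ¬x1)) ∨ ¬T
  [5] (¬¬F ∧ ¬((F ∨ x0) ∨ ¬x1)) ∨ ¬T
  [6] (F ∧ ¬((F ∨ x0) ∨ ¬x1)) ∨ ¬T
  [7] F ∨ ¬T
  [8] ¬T
  [9] F

Answer: normal form = F  (in 9 steps)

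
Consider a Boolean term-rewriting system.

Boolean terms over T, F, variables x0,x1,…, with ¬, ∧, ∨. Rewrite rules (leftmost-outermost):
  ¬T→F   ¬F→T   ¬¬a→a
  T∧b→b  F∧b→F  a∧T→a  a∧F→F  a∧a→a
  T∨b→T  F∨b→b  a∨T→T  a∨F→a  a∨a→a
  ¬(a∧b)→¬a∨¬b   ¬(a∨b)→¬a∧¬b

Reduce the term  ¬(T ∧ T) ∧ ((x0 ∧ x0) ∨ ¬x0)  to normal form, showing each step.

Answer: normal form = F  (in 4 steps)

Reduction:
  start: ¬(T ∧ T) ∧ ((x0 ∧ x0) ∨ ¬x0)
  →1  (¬T ∨ ¬T) ∧ ((x0 ∧ x0) ∨ ¬x0)
  →2  ¬T ∧ ((x0 ∧ x0) ∨ ¬x0)
  →3  F ∧ ((x0 ∧ x0) ∨ ¬x0)
  →4  F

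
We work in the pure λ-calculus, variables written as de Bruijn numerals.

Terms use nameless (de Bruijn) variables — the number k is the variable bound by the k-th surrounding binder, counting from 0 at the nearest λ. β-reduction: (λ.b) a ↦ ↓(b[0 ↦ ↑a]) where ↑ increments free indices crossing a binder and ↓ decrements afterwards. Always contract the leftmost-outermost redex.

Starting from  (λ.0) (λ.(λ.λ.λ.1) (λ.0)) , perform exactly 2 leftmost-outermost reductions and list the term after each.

  start: (λ.0) (λ.(λ.λ.λ.1) (λ.0))
  →1  λ.(λ.λ.λ.1) (λ.0)
  →2  λ.λ.λ.1

Answer: after 2 steps: λ.λ.λ.1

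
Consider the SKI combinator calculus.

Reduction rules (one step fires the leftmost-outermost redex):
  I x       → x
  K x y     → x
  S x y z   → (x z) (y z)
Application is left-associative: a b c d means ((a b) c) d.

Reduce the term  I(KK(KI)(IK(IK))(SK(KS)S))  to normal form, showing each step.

Answer: normal form = KK  (in 5 steps)

Reduction:
  start: I(KK(KI)(IK(IK))(SK(KS)S))
  →1  KK(KI)(IK(IK))(SK(KS)S)
  →2  K(IK(IK))(SK(KS)S)
  →3  IK(IK)
  →4  K(IK)
  →5  KK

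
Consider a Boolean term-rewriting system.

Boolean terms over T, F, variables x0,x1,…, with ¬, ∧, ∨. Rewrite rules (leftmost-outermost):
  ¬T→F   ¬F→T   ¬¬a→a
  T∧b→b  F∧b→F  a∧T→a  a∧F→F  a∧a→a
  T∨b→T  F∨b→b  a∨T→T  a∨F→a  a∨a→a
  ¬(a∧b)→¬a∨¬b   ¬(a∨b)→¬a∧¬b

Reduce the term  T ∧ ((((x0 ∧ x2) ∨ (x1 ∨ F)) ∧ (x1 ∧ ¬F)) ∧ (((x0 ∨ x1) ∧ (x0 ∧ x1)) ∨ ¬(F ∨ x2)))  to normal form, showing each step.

Answer: normal form = (((x0 ∧ x2) ∨ x1) ∧ x1) ∧ (((x0 ∨ x1) ∧ (x0 ∧ x1)) ∨ ¬x2)  (in 7 steps)

Working:
  start: T ∧ ((((x0 ∧ x2) ∨ (x1 ∨ F)) ∧ (x1 ∧ ¬F)) ∧ (((x0 ∨ x1) ∧ (x0 ∧ x1)) ∨ ¬(F ∨ x2)))
  [1] (((x0 ∧ x2) ∨ (x1 ∨ F)) ∧ (x1 ∧ ¬F)) ∧ (((x0 ∨ x1) ∧ (x0 ∧ x1)) ∨ ¬(F ∨ x2))
  [2] (((x0 ∧ x2) ∨ x1) ∧ (x1 ∧ ¬F)) ∧ (((x0 ∨ x1) ∧ (x0 ∧ x1)) ∨ ¬(F ∨ x2))
  [3] (((x0 ∧ x2) ∨ x1) ∧ (x1 ∧ T)) ∧ (((x0 ∨ x1) ∧ (x0 ∧ x1)) ∨ ¬(F ∨ x2))
  [4] (((x0 ∧ x2) ∨ x1) ∧ x1) ∧ (((x0 ∨ x1) ∧ (x0 ∧ x1)) ∨ ¬(F ∨ x2))
  [5] (((x0 ∧ x2) ∨ x1) ∧ x1) ∧ (((x0 ∨ x1) ∧ (x0 ∧ x1)) ∨ (¬F ∧ ¬x2))
  [6] (((x0 ∧ x2) ∨ x1) ∧ x1) ∧ (((x0 ∨ x1) ∧ (x0 ∧ x1)) ∨ (T ∧ ¬x2))
  [7] (((x0 ∧ x2) ∨ x1) ∧ x1) ∧ (((x0 ∨ x1) ∧ (x0 ∧ x1)) ∨ ¬x2)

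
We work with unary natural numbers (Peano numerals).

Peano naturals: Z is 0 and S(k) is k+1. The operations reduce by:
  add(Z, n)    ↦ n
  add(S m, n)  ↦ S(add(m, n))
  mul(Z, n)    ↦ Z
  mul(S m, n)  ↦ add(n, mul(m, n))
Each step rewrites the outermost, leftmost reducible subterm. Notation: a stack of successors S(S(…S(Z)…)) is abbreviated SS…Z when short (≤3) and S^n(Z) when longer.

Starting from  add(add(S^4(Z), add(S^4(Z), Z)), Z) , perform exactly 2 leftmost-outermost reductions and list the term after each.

  start: add(add(S^4(Z), add(S^4(Z), Z)), Z)
  [1] add(S(add(SSSZ, add(S^4(Z), Z))), Z)
  [2] S(add(add(SSSZ, add(S^4(Z), Z)), Z))

Answer: after 2 steps: S(add(add(SSSZ, add(S^4(Z), Z)), Z))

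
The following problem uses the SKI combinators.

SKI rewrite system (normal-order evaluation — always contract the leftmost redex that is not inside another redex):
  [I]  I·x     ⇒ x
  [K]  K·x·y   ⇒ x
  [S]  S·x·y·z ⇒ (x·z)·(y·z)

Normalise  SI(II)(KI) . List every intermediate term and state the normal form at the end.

Answer: normal form = I  (in 3 steps)

Reduction:
  start: SI(II)(KI)
  step 1: I(KI)(II(KI))
  step 2: KI(II(KI))
  step 3: I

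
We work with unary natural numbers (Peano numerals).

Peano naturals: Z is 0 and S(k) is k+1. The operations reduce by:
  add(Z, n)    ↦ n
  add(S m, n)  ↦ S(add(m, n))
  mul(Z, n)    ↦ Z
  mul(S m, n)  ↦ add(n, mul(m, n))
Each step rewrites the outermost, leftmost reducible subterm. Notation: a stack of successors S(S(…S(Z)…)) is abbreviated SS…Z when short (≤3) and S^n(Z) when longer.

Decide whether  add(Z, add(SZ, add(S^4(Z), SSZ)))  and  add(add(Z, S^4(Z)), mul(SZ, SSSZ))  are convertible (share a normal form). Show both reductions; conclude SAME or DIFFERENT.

Answer: SAME — A ⇓ S^7(Z), B ⇓ S^7(Z)

Reduction:
Term A:
  start: add(Z, add(SZ, add(S^4(Z), SSZ)))
  step 1: add(SZ, add(S^4(Z), SSZ))
  step 2: S(add(Z, add(S^4(Z), SSZ)))
  step 3: S(add(S^4(Z), SSZ))
  step 4: S(S(add(SSSZ, SSZ)))
  step 5: S(S(S(add(SSZ, SSZ))))
  step 6: S(S(S(S(add(SZ, SSZ)))))
  step 7: S(S(S(S(S(add(Z, SSZ))))))
  step 8: S^7(Z)

Term B:
  start: add(add(Z, S^4(Z)), mul(SZ, SSSZ))
  step 1: add(S^4(Z), mul(SZ, SSSZ))
  step 2: S(add(SSSZ, mul(SZ, SSSZ)))
  step 3: S(S(add(SSZ, mul(SZ, SSSZ))))
  step 4: S(S(S(add(SZ, mul(SZ, SSSZ)))))
  step 5: S(S(S(S(add(Z, mul(SZ, SSSZ))))))
  step 6: S(S(S(S(mul(SZ, SSSZ)))))
  step 7: S(S(S(S(add(SSSZ, mul(Z, SSSZ))))))
  step 8: S(S(S(S(S(add(SSZ, mul(Z, SSSZ)))))))
  step 9: S(S(S(S(S(S(add(SZ, mul(Z, SSSZ))))))))
  step 10: S(S(S(S(S(S(S(add(Z, mul(Z, SSSZ)))))))))
  step 11: S(S(S(S(S(S(S(mul(Z, SSSZ))))))))
  step 12: S^7(Z)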